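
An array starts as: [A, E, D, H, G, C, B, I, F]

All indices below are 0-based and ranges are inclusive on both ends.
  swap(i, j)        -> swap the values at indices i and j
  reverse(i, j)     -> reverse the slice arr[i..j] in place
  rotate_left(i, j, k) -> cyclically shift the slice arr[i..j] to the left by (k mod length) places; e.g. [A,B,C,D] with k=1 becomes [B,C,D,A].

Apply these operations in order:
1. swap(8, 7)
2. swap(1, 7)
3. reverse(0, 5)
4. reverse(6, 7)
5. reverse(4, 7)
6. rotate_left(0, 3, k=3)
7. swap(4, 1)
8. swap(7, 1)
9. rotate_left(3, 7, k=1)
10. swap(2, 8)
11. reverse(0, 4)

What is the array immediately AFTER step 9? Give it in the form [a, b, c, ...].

After 1 (swap(8, 7)): [A, E, D, H, G, C, B, F, I]
After 2 (swap(1, 7)): [A, F, D, H, G, C, B, E, I]
After 3 (reverse(0, 5)): [C, G, H, D, F, A, B, E, I]
After 4 (reverse(6, 7)): [C, G, H, D, F, A, E, B, I]
After 5 (reverse(4, 7)): [C, G, H, D, B, E, A, F, I]
After 6 (rotate_left(0, 3, k=3)): [D, C, G, H, B, E, A, F, I]
After 7 (swap(4, 1)): [D, B, G, H, C, E, A, F, I]
After 8 (swap(7, 1)): [D, F, G, H, C, E, A, B, I]
After 9 (rotate_left(3, 7, k=1)): [D, F, G, C, E, A, B, H, I]

Answer: [D, F, G, C, E, A, B, H, I]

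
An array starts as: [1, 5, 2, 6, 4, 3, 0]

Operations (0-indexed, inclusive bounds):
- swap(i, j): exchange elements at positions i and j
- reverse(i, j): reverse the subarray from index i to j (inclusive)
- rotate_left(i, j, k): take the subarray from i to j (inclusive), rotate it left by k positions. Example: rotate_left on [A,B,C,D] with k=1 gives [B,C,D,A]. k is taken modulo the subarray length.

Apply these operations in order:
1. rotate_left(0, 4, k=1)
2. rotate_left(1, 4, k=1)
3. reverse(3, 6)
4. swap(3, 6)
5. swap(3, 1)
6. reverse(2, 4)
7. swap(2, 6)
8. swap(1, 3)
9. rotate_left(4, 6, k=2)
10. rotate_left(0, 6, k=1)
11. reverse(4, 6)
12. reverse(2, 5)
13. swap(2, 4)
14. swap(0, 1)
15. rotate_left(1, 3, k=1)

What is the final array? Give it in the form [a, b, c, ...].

Answer: [0, 3, 5, 6, 2, 1, 4]

Derivation:
After 1 (rotate_left(0, 4, k=1)): [5, 2, 6, 4, 1, 3, 0]
After 2 (rotate_left(1, 4, k=1)): [5, 6, 4, 1, 2, 3, 0]
After 3 (reverse(3, 6)): [5, 6, 4, 0, 3, 2, 1]
After 4 (swap(3, 6)): [5, 6, 4, 1, 3, 2, 0]
After 5 (swap(3, 1)): [5, 1, 4, 6, 3, 2, 0]
After 6 (reverse(2, 4)): [5, 1, 3, 6, 4, 2, 0]
After 7 (swap(2, 6)): [5, 1, 0, 6, 4, 2, 3]
After 8 (swap(1, 3)): [5, 6, 0, 1, 4, 2, 3]
After 9 (rotate_left(4, 6, k=2)): [5, 6, 0, 1, 3, 4, 2]
After 10 (rotate_left(0, 6, k=1)): [6, 0, 1, 3, 4, 2, 5]
After 11 (reverse(4, 6)): [6, 0, 1, 3, 5, 2, 4]
After 12 (reverse(2, 5)): [6, 0, 2, 5, 3, 1, 4]
After 13 (swap(2, 4)): [6, 0, 3, 5, 2, 1, 4]
After 14 (swap(0, 1)): [0, 6, 3, 5, 2, 1, 4]
After 15 (rotate_left(1, 3, k=1)): [0, 3, 5, 6, 2, 1, 4]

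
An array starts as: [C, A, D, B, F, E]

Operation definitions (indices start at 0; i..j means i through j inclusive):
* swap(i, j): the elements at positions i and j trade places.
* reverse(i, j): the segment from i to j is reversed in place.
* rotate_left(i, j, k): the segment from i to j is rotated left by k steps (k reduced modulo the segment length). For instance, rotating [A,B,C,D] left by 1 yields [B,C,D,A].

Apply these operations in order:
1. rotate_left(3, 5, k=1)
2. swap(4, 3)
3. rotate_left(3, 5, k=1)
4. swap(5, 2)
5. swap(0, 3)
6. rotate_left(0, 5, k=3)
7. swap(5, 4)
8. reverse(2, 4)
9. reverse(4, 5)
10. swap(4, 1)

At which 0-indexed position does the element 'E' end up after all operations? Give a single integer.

Answer: 2

Derivation:
After 1 (rotate_left(3, 5, k=1)): [C, A, D, F, E, B]
After 2 (swap(4, 3)): [C, A, D, E, F, B]
After 3 (rotate_left(3, 5, k=1)): [C, A, D, F, B, E]
After 4 (swap(5, 2)): [C, A, E, F, B, D]
After 5 (swap(0, 3)): [F, A, E, C, B, D]
After 6 (rotate_left(0, 5, k=3)): [C, B, D, F, A, E]
After 7 (swap(5, 4)): [C, B, D, F, E, A]
After 8 (reverse(2, 4)): [C, B, E, F, D, A]
After 9 (reverse(4, 5)): [C, B, E, F, A, D]
After 10 (swap(4, 1)): [C, A, E, F, B, D]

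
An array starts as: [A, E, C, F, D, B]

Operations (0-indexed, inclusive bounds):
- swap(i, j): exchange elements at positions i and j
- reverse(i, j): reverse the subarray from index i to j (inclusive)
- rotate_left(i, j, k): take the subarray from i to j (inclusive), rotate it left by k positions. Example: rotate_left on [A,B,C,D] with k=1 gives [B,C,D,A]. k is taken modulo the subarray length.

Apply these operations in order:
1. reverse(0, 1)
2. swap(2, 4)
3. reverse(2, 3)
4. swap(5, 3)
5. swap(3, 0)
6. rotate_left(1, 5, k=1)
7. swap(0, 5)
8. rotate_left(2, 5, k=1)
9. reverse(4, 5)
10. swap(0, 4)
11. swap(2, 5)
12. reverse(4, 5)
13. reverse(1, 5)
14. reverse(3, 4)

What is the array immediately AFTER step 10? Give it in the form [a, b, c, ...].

Answer: [E, F, C, D, A, B]

Derivation:
After 1 (reverse(0, 1)): [E, A, C, F, D, B]
After 2 (swap(2, 4)): [E, A, D, F, C, B]
After 3 (reverse(2, 3)): [E, A, F, D, C, B]
After 4 (swap(5, 3)): [E, A, F, B, C, D]
After 5 (swap(3, 0)): [B, A, F, E, C, D]
After 6 (rotate_left(1, 5, k=1)): [B, F, E, C, D, A]
After 7 (swap(0, 5)): [A, F, E, C, D, B]
After 8 (rotate_left(2, 5, k=1)): [A, F, C, D, B, E]
After 9 (reverse(4, 5)): [A, F, C, D, E, B]
After 10 (swap(0, 4)): [E, F, C, D, A, B]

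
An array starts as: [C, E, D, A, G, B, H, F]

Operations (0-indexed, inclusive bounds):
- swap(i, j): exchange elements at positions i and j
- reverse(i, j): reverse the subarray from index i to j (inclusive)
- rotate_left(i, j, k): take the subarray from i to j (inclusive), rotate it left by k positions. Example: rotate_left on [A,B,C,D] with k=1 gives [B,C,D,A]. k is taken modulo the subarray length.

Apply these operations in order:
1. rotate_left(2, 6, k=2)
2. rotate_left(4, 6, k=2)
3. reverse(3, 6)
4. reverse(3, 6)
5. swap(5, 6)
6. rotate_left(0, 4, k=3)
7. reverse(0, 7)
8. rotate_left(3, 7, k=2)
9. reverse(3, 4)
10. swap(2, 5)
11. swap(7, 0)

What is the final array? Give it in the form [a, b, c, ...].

After 1 (rotate_left(2, 6, k=2)): [C, E, G, B, H, D, A, F]
After 2 (rotate_left(4, 6, k=2)): [C, E, G, B, A, H, D, F]
After 3 (reverse(3, 6)): [C, E, G, D, H, A, B, F]
After 4 (reverse(3, 6)): [C, E, G, B, A, H, D, F]
After 5 (swap(5, 6)): [C, E, G, B, A, D, H, F]
After 6 (rotate_left(0, 4, k=3)): [B, A, C, E, G, D, H, F]
After 7 (reverse(0, 7)): [F, H, D, G, E, C, A, B]
After 8 (rotate_left(3, 7, k=2)): [F, H, D, C, A, B, G, E]
After 9 (reverse(3, 4)): [F, H, D, A, C, B, G, E]
After 10 (swap(2, 5)): [F, H, B, A, C, D, G, E]
After 11 (swap(7, 0)): [E, H, B, A, C, D, G, F]

Answer: [E, H, B, A, C, D, G, F]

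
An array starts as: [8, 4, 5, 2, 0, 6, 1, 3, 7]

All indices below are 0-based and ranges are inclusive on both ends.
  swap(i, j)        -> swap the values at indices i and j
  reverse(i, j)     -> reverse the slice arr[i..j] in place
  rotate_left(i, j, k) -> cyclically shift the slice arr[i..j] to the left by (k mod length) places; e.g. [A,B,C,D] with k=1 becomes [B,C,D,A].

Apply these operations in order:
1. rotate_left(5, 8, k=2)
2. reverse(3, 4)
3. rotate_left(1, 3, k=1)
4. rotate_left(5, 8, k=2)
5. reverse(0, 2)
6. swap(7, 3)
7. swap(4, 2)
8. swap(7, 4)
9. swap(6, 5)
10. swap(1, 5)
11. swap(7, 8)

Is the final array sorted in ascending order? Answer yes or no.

Answer: yes

Derivation:
After 1 (rotate_left(5, 8, k=2)): [8, 4, 5, 2, 0, 3, 7, 6, 1]
After 2 (reverse(3, 4)): [8, 4, 5, 0, 2, 3, 7, 6, 1]
After 3 (rotate_left(1, 3, k=1)): [8, 5, 0, 4, 2, 3, 7, 6, 1]
After 4 (rotate_left(5, 8, k=2)): [8, 5, 0, 4, 2, 6, 1, 3, 7]
After 5 (reverse(0, 2)): [0, 5, 8, 4, 2, 6, 1, 3, 7]
After 6 (swap(7, 3)): [0, 5, 8, 3, 2, 6, 1, 4, 7]
After 7 (swap(4, 2)): [0, 5, 2, 3, 8, 6, 1, 4, 7]
After 8 (swap(7, 4)): [0, 5, 2, 3, 4, 6, 1, 8, 7]
After 9 (swap(6, 5)): [0, 5, 2, 3, 4, 1, 6, 8, 7]
After 10 (swap(1, 5)): [0, 1, 2, 3, 4, 5, 6, 8, 7]
After 11 (swap(7, 8)): [0, 1, 2, 3, 4, 5, 6, 7, 8]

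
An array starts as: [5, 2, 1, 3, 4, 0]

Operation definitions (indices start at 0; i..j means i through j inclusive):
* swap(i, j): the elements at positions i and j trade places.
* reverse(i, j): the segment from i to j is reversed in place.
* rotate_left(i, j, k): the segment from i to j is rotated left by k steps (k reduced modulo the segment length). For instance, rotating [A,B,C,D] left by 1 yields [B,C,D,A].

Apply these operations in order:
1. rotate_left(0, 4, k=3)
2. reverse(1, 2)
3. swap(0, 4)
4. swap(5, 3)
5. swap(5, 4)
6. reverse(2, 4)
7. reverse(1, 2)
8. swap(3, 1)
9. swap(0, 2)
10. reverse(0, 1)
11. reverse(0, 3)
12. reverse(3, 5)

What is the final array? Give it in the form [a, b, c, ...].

Answer: [2, 1, 5, 3, 4, 0]

Derivation:
After 1 (rotate_left(0, 4, k=3)): [3, 4, 5, 2, 1, 0]
After 2 (reverse(1, 2)): [3, 5, 4, 2, 1, 0]
After 3 (swap(0, 4)): [1, 5, 4, 2, 3, 0]
After 4 (swap(5, 3)): [1, 5, 4, 0, 3, 2]
After 5 (swap(5, 4)): [1, 5, 4, 0, 2, 3]
After 6 (reverse(2, 4)): [1, 5, 2, 0, 4, 3]
After 7 (reverse(1, 2)): [1, 2, 5, 0, 4, 3]
After 8 (swap(3, 1)): [1, 0, 5, 2, 4, 3]
After 9 (swap(0, 2)): [5, 0, 1, 2, 4, 3]
After 10 (reverse(0, 1)): [0, 5, 1, 2, 4, 3]
After 11 (reverse(0, 3)): [2, 1, 5, 0, 4, 3]
After 12 (reverse(3, 5)): [2, 1, 5, 3, 4, 0]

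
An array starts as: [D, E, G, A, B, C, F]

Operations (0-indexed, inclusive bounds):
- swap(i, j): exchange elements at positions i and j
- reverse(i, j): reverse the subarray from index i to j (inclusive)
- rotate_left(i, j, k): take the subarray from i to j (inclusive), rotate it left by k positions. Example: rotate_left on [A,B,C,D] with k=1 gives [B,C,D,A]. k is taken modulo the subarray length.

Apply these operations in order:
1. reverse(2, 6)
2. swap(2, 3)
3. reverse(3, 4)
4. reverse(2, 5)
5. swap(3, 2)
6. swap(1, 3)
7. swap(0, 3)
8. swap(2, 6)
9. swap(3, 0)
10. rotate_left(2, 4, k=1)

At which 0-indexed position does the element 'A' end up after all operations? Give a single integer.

Answer: 1

Derivation:
After 1 (reverse(2, 6)): [D, E, F, C, B, A, G]
After 2 (swap(2, 3)): [D, E, C, F, B, A, G]
After 3 (reverse(3, 4)): [D, E, C, B, F, A, G]
After 4 (reverse(2, 5)): [D, E, A, F, B, C, G]
After 5 (swap(3, 2)): [D, E, F, A, B, C, G]
After 6 (swap(1, 3)): [D, A, F, E, B, C, G]
After 7 (swap(0, 3)): [E, A, F, D, B, C, G]
After 8 (swap(2, 6)): [E, A, G, D, B, C, F]
After 9 (swap(3, 0)): [D, A, G, E, B, C, F]
After 10 (rotate_left(2, 4, k=1)): [D, A, E, B, G, C, F]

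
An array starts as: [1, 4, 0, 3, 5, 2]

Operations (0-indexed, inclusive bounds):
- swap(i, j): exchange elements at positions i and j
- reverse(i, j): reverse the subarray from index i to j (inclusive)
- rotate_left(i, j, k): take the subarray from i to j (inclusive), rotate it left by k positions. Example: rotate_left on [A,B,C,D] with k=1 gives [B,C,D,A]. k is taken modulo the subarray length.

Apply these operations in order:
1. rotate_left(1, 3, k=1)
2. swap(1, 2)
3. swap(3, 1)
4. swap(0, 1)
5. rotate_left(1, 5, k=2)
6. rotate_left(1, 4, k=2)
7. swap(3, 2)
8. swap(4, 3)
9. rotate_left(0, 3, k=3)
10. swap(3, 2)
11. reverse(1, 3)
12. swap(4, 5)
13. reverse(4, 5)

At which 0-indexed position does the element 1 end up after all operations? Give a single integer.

Answer: 4

Derivation:
After 1 (rotate_left(1, 3, k=1)): [1, 0, 3, 4, 5, 2]
After 2 (swap(1, 2)): [1, 3, 0, 4, 5, 2]
After 3 (swap(3, 1)): [1, 4, 0, 3, 5, 2]
After 4 (swap(0, 1)): [4, 1, 0, 3, 5, 2]
After 5 (rotate_left(1, 5, k=2)): [4, 3, 5, 2, 1, 0]
After 6 (rotate_left(1, 4, k=2)): [4, 2, 1, 3, 5, 0]
After 7 (swap(3, 2)): [4, 2, 3, 1, 5, 0]
After 8 (swap(4, 3)): [4, 2, 3, 5, 1, 0]
After 9 (rotate_left(0, 3, k=3)): [5, 4, 2, 3, 1, 0]
After 10 (swap(3, 2)): [5, 4, 3, 2, 1, 0]
After 11 (reverse(1, 3)): [5, 2, 3, 4, 1, 0]
After 12 (swap(4, 5)): [5, 2, 3, 4, 0, 1]
After 13 (reverse(4, 5)): [5, 2, 3, 4, 1, 0]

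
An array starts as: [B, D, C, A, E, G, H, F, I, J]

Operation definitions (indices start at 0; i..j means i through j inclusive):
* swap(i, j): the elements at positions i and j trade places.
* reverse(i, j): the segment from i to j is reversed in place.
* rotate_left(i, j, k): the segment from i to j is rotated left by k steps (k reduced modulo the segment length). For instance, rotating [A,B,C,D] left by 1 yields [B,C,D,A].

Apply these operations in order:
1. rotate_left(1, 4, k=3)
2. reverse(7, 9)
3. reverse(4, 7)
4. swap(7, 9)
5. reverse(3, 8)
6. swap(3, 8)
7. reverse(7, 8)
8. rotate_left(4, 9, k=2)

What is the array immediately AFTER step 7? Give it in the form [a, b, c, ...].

Answer: [B, E, D, C, F, G, H, I, J, A]

Derivation:
After 1 (rotate_left(1, 4, k=3)): [B, E, D, C, A, G, H, F, I, J]
After 2 (reverse(7, 9)): [B, E, D, C, A, G, H, J, I, F]
After 3 (reverse(4, 7)): [B, E, D, C, J, H, G, A, I, F]
After 4 (swap(7, 9)): [B, E, D, C, J, H, G, F, I, A]
After 5 (reverse(3, 8)): [B, E, D, I, F, G, H, J, C, A]
After 6 (swap(3, 8)): [B, E, D, C, F, G, H, J, I, A]
After 7 (reverse(7, 8)): [B, E, D, C, F, G, H, I, J, A]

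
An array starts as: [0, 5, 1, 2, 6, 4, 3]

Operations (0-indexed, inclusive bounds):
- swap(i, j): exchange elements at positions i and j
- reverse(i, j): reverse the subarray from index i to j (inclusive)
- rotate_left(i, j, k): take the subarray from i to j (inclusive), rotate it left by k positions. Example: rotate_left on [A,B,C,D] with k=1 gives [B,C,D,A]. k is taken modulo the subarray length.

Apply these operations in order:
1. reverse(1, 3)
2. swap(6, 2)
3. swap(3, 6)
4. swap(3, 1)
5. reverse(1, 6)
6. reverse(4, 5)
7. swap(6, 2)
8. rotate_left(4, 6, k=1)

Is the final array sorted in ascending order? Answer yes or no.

Answer: no

Derivation:
After 1 (reverse(1, 3)): [0, 2, 1, 5, 6, 4, 3]
After 2 (swap(6, 2)): [0, 2, 3, 5, 6, 4, 1]
After 3 (swap(3, 6)): [0, 2, 3, 1, 6, 4, 5]
After 4 (swap(3, 1)): [0, 1, 3, 2, 6, 4, 5]
After 5 (reverse(1, 6)): [0, 5, 4, 6, 2, 3, 1]
After 6 (reverse(4, 5)): [0, 5, 4, 6, 3, 2, 1]
After 7 (swap(6, 2)): [0, 5, 1, 6, 3, 2, 4]
After 8 (rotate_left(4, 6, k=1)): [0, 5, 1, 6, 2, 4, 3]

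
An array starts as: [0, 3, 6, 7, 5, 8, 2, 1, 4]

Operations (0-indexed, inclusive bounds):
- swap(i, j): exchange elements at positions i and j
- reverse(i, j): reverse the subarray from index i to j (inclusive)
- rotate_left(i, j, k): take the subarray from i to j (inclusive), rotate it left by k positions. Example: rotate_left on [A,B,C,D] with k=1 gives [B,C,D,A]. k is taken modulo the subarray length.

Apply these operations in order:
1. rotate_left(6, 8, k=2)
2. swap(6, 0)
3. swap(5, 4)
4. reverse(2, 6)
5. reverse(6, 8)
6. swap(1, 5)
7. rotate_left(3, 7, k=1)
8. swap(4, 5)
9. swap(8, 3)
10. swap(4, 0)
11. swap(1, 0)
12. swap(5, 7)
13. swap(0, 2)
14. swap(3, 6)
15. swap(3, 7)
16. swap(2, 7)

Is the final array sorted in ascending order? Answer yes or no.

Answer: yes

Derivation:
After 1 (rotate_left(6, 8, k=2)): [0, 3, 6, 7, 5, 8, 4, 2, 1]
After 2 (swap(6, 0)): [4, 3, 6, 7, 5, 8, 0, 2, 1]
After 3 (swap(5, 4)): [4, 3, 6, 7, 8, 5, 0, 2, 1]
After 4 (reverse(2, 6)): [4, 3, 0, 5, 8, 7, 6, 2, 1]
After 5 (reverse(6, 8)): [4, 3, 0, 5, 8, 7, 1, 2, 6]
After 6 (swap(1, 5)): [4, 7, 0, 5, 8, 3, 1, 2, 6]
After 7 (rotate_left(3, 7, k=1)): [4, 7, 0, 8, 3, 1, 2, 5, 6]
After 8 (swap(4, 5)): [4, 7, 0, 8, 1, 3, 2, 5, 6]
After 9 (swap(8, 3)): [4, 7, 0, 6, 1, 3, 2, 5, 8]
After 10 (swap(4, 0)): [1, 7, 0, 6, 4, 3, 2, 5, 8]
After 11 (swap(1, 0)): [7, 1, 0, 6, 4, 3, 2, 5, 8]
After 12 (swap(5, 7)): [7, 1, 0, 6, 4, 5, 2, 3, 8]
After 13 (swap(0, 2)): [0, 1, 7, 6, 4, 5, 2, 3, 8]
After 14 (swap(3, 6)): [0, 1, 7, 2, 4, 5, 6, 3, 8]
After 15 (swap(3, 7)): [0, 1, 7, 3, 4, 5, 6, 2, 8]
After 16 (swap(2, 7)): [0, 1, 2, 3, 4, 5, 6, 7, 8]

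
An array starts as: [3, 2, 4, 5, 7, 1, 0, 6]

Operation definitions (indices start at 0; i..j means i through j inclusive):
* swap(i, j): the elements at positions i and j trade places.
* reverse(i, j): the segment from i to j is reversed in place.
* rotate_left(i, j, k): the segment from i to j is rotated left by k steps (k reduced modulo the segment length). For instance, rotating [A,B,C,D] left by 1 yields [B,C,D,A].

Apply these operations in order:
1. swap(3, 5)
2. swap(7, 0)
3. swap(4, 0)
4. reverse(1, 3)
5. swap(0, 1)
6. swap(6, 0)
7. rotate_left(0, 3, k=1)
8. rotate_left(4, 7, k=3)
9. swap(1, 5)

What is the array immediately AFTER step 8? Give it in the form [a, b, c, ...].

After 1 (swap(3, 5)): [3, 2, 4, 1, 7, 5, 0, 6]
After 2 (swap(7, 0)): [6, 2, 4, 1, 7, 5, 0, 3]
After 3 (swap(4, 0)): [7, 2, 4, 1, 6, 5, 0, 3]
After 4 (reverse(1, 3)): [7, 1, 4, 2, 6, 5, 0, 3]
After 5 (swap(0, 1)): [1, 7, 4, 2, 6, 5, 0, 3]
After 6 (swap(6, 0)): [0, 7, 4, 2, 6, 5, 1, 3]
After 7 (rotate_left(0, 3, k=1)): [7, 4, 2, 0, 6, 5, 1, 3]
After 8 (rotate_left(4, 7, k=3)): [7, 4, 2, 0, 3, 6, 5, 1]

Answer: [7, 4, 2, 0, 3, 6, 5, 1]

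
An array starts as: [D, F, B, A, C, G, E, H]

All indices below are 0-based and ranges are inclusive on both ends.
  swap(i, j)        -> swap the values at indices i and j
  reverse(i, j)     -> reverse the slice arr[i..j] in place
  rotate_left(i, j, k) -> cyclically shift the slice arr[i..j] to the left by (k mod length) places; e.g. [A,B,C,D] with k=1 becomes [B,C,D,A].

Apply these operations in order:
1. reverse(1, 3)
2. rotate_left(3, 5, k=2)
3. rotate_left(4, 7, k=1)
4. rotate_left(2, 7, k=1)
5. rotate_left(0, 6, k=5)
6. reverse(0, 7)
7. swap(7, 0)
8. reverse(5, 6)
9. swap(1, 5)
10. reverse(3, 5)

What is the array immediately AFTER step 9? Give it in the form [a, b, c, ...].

Answer: [H, F, C, G, A, E, D, B]

Derivation:
After 1 (reverse(1, 3)): [D, A, B, F, C, G, E, H]
After 2 (rotate_left(3, 5, k=2)): [D, A, B, G, F, C, E, H]
After 3 (rotate_left(4, 7, k=1)): [D, A, B, G, C, E, H, F]
After 4 (rotate_left(2, 7, k=1)): [D, A, G, C, E, H, F, B]
After 5 (rotate_left(0, 6, k=5)): [H, F, D, A, G, C, E, B]
After 6 (reverse(0, 7)): [B, E, C, G, A, D, F, H]
After 7 (swap(7, 0)): [H, E, C, G, A, D, F, B]
After 8 (reverse(5, 6)): [H, E, C, G, A, F, D, B]
After 9 (swap(1, 5)): [H, F, C, G, A, E, D, B]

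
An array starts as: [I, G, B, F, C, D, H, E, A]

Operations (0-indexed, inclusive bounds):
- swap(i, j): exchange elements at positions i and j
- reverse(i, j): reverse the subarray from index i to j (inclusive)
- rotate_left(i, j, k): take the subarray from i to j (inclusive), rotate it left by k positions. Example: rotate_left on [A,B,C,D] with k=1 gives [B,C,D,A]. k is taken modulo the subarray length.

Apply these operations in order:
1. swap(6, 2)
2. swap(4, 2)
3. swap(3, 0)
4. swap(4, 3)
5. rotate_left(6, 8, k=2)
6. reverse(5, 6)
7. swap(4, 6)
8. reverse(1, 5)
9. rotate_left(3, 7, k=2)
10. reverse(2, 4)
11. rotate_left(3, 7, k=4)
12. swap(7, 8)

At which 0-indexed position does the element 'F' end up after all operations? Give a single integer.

After 1 (swap(6, 2)): [I, G, H, F, C, D, B, E, A]
After 2 (swap(4, 2)): [I, G, C, F, H, D, B, E, A]
After 3 (swap(3, 0)): [F, G, C, I, H, D, B, E, A]
After 4 (swap(4, 3)): [F, G, C, H, I, D, B, E, A]
After 5 (rotate_left(6, 8, k=2)): [F, G, C, H, I, D, A, B, E]
After 6 (reverse(5, 6)): [F, G, C, H, I, A, D, B, E]
After 7 (swap(4, 6)): [F, G, C, H, D, A, I, B, E]
After 8 (reverse(1, 5)): [F, A, D, H, C, G, I, B, E]
After 9 (rotate_left(3, 7, k=2)): [F, A, D, G, I, B, H, C, E]
After 10 (reverse(2, 4)): [F, A, I, G, D, B, H, C, E]
After 11 (rotate_left(3, 7, k=4)): [F, A, I, C, G, D, B, H, E]
After 12 (swap(7, 8)): [F, A, I, C, G, D, B, E, H]

Answer: 0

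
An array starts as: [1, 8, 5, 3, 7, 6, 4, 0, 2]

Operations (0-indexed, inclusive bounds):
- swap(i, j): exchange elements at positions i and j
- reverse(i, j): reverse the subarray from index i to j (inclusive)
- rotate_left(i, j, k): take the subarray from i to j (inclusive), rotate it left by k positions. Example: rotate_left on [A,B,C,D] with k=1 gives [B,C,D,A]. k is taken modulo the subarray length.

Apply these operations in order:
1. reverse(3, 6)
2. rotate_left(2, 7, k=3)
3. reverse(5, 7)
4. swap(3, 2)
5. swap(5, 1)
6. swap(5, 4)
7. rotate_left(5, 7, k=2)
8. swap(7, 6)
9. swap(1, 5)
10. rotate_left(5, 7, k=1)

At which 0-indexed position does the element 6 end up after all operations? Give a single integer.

Answer: 7

Derivation:
After 1 (reverse(3, 6)): [1, 8, 5, 4, 6, 7, 3, 0, 2]
After 2 (rotate_left(2, 7, k=3)): [1, 8, 7, 3, 0, 5, 4, 6, 2]
After 3 (reverse(5, 7)): [1, 8, 7, 3, 0, 6, 4, 5, 2]
After 4 (swap(3, 2)): [1, 8, 3, 7, 0, 6, 4, 5, 2]
After 5 (swap(5, 1)): [1, 6, 3, 7, 0, 8, 4, 5, 2]
After 6 (swap(5, 4)): [1, 6, 3, 7, 8, 0, 4, 5, 2]
After 7 (rotate_left(5, 7, k=2)): [1, 6, 3, 7, 8, 5, 0, 4, 2]
After 8 (swap(7, 6)): [1, 6, 3, 7, 8, 5, 4, 0, 2]
After 9 (swap(1, 5)): [1, 5, 3, 7, 8, 6, 4, 0, 2]
After 10 (rotate_left(5, 7, k=1)): [1, 5, 3, 7, 8, 4, 0, 6, 2]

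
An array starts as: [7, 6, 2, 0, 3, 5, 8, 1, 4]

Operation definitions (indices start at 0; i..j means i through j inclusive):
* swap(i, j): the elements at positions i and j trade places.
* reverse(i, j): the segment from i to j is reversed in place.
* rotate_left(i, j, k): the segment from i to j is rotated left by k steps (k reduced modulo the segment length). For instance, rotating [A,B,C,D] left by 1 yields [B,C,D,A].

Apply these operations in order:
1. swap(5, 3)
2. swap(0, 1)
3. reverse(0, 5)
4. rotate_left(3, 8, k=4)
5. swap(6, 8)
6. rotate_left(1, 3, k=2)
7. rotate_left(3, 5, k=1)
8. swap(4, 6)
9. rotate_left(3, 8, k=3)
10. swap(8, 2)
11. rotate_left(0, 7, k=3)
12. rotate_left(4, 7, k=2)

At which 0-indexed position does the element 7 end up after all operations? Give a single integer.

After 1 (swap(5, 3)): [7, 6, 2, 5, 3, 0, 8, 1, 4]
After 2 (swap(0, 1)): [6, 7, 2, 5, 3, 0, 8, 1, 4]
After 3 (reverse(0, 5)): [0, 3, 5, 2, 7, 6, 8, 1, 4]
After 4 (rotate_left(3, 8, k=4)): [0, 3, 5, 1, 4, 2, 7, 6, 8]
After 5 (swap(6, 8)): [0, 3, 5, 1, 4, 2, 8, 6, 7]
After 6 (rotate_left(1, 3, k=2)): [0, 1, 3, 5, 4, 2, 8, 6, 7]
After 7 (rotate_left(3, 5, k=1)): [0, 1, 3, 4, 2, 5, 8, 6, 7]
After 8 (swap(4, 6)): [0, 1, 3, 4, 8, 5, 2, 6, 7]
After 9 (rotate_left(3, 8, k=3)): [0, 1, 3, 2, 6, 7, 4, 8, 5]
After 10 (swap(8, 2)): [0, 1, 5, 2, 6, 7, 4, 8, 3]
After 11 (rotate_left(0, 7, k=3)): [2, 6, 7, 4, 8, 0, 1, 5, 3]
After 12 (rotate_left(4, 7, k=2)): [2, 6, 7, 4, 1, 5, 8, 0, 3]

Answer: 2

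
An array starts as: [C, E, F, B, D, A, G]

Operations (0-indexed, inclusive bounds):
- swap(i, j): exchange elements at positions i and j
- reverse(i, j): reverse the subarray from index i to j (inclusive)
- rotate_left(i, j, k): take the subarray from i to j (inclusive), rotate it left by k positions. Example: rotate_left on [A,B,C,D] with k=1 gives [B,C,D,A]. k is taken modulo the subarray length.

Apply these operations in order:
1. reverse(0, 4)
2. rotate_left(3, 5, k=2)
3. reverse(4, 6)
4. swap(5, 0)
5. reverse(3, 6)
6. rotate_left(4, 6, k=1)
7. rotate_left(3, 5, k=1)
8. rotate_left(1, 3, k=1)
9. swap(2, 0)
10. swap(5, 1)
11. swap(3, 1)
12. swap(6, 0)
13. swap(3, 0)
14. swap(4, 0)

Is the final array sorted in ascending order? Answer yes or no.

After 1 (reverse(0, 4)): [D, B, F, E, C, A, G]
After 2 (rotate_left(3, 5, k=2)): [D, B, F, A, E, C, G]
After 3 (reverse(4, 6)): [D, B, F, A, G, C, E]
After 4 (swap(5, 0)): [C, B, F, A, G, D, E]
After 5 (reverse(3, 6)): [C, B, F, E, D, G, A]
After 6 (rotate_left(4, 6, k=1)): [C, B, F, E, G, A, D]
After 7 (rotate_left(3, 5, k=1)): [C, B, F, G, A, E, D]
After 8 (rotate_left(1, 3, k=1)): [C, F, G, B, A, E, D]
After 9 (swap(2, 0)): [G, F, C, B, A, E, D]
After 10 (swap(5, 1)): [G, E, C, B, A, F, D]
After 11 (swap(3, 1)): [G, B, C, E, A, F, D]
After 12 (swap(6, 0)): [D, B, C, E, A, F, G]
After 13 (swap(3, 0)): [E, B, C, D, A, F, G]
After 14 (swap(4, 0)): [A, B, C, D, E, F, G]

Answer: yes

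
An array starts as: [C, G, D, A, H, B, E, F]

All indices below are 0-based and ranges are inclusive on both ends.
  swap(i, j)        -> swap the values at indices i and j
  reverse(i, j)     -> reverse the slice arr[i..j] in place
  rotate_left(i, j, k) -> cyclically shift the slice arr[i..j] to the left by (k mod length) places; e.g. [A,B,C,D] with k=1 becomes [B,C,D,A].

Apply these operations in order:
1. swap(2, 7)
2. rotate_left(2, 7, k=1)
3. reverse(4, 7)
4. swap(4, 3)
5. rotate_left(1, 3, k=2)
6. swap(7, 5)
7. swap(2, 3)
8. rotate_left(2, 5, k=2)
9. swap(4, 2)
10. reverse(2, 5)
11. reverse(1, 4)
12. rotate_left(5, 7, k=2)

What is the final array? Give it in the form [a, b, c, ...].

Answer: [C, B, H, G, F, D, A, E]

Derivation:
After 1 (swap(2, 7)): [C, G, F, A, H, B, E, D]
After 2 (rotate_left(2, 7, k=1)): [C, G, A, H, B, E, D, F]
After 3 (reverse(4, 7)): [C, G, A, H, F, D, E, B]
After 4 (swap(4, 3)): [C, G, A, F, H, D, E, B]
After 5 (rotate_left(1, 3, k=2)): [C, F, G, A, H, D, E, B]
After 6 (swap(7, 5)): [C, F, G, A, H, B, E, D]
After 7 (swap(2, 3)): [C, F, A, G, H, B, E, D]
After 8 (rotate_left(2, 5, k=2)): [C, F, H, B, A, G, E, D]
After 9 (swap(4, 2)): [C, F, A, B, H, G, E, D]
After 10 (reverse(2, 5)): [C, F, G, H, B, A, E, D]
After 11 (reverse(1, 4)): [C, B, H, G, F, A, E, D]
After 12 (rotate_left(5, 7, k=2)): [C, B, H, G, F, D, A, E]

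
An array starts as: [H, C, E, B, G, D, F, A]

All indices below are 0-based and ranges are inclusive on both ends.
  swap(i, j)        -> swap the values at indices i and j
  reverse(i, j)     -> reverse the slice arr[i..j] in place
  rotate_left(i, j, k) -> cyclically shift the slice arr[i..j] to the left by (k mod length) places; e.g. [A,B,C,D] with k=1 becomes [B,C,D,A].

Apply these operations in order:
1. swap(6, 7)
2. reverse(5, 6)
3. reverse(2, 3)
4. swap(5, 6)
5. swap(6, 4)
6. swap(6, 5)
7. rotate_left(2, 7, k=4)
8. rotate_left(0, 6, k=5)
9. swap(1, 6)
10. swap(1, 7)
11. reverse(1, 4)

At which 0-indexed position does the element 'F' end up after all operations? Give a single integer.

After 1 (swap(6, 7)): [H, C, E, B, G, D, A, F]
After 2 (reverse(5, 6)): [H, C, E, B, G, A, D, F]
After 3 (reverse(2, 3)): [H, C, B, E, G, A, D, F]
After 4 (swap(5, 6)): [H, C, B, E, G, D, A, F]
After 5 (swap(6, 4)): [H, C, B, E, A, D, G, F]
After 6 (swap(6, 5)): [H, C, B, E, A, G, D, F]
After 7 (rotate_left(2, 7, k=4)): [H, C, D, F, B, E, A, G]
After 8 (rotate_left(0, 6, k=5)): [E, A, H, C, D, F, B, G]
After 9 (swap(1, 6)): [E, B, H, C, D, F, A, G]
After 10 (swap(1, 7)): [E, G, H, C, D, F, A, B]
After 11 (reverse(1, 4)): [E, D, C, H, G, F, A, B]

Answer: 5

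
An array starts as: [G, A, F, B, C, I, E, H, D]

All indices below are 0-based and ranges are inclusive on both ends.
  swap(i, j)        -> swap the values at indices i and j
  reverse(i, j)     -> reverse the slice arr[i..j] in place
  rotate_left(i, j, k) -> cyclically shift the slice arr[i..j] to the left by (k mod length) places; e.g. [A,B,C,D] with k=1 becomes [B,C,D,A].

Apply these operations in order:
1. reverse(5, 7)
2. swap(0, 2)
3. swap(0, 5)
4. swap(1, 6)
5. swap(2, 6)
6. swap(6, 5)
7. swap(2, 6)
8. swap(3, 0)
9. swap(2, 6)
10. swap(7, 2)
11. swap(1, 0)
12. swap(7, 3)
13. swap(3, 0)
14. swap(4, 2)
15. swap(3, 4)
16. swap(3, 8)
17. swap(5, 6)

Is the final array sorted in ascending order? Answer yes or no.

Answer: yes

Derivation:
After 1 (reverse(5, 7)): [G, A, F, B, C, H, E, I, D]
After 2 (swap(0, 2)): [F, A, G, B, C, H, E, I, D]
After 3 (swap(0, 5)): [H, A, G, B, C, F, E, I, D]
After 4 (swap(1, 6)): [H, E, G, B, C, F, A, I, D]
After 5 (swap(2, 6)): [H, E, A, B, C, F, G, I, D]
After 6 (swap(6, 5)): [H, E, A, B, C, G, F, I, D]
After 7 (swap(2, 6)): [H, E, F, B, C, G, A, I, D]
After 8 (swap(3, 0)): [B, E, F, H, C, G, A, I, D]
After 9 (swap(2, 6)): [B, E, A, H, C, G, F, I, D]
After 10 (swap(7, 2)): [B, E, I, H, C, G, F, A, D]
After 11 (swap(1, 0)): [E, B, I, H, C, G, F, A, D]
After 12 (swap(7, 3)): [E, B, I, A, C, G, F, H, D]
After 13 (swap(3, 0)): [A, B, I, E, C, G, F, H, D]
After 14 (swap(4, 2)): [A, B, C, E, I, G, F, H, D]
After 15 (swap(3, 4)): [A, B, C, I, E, G, F, H, D]
After 16 (swap(3, 8)): [A, B, C, D, E, G, F, H, I]
After 17 (swap(5, 6)): [A, B, C, D, E, F, G, H, I]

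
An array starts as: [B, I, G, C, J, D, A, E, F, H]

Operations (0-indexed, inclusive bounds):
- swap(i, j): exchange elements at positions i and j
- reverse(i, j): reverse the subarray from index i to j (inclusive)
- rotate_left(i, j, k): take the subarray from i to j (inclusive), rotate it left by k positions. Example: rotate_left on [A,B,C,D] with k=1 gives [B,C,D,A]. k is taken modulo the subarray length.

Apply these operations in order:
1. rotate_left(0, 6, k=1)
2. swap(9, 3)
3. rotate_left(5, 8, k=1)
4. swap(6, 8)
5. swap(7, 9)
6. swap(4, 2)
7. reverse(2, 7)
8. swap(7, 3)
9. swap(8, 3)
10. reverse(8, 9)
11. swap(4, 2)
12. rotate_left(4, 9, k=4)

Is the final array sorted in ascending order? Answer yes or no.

Answer: no

Derivation:
After 1 (rotate_left(0, 6, k=1)): [I, G, C, J, D, A, B, E, F, H]
After 2 (swap(9, 3)): [I, G, C, H, D, A, B, E, F, J]
After 3 (rotate_left(5, 8, k=1)): [I, G, C, H, D, B, E, F, A, J]
After 4 (swap(6, 8)): [I, G, C, H, D, B, A, F, E, J]
After 5 (swap(7, 9)): [I, G, C, H, D, B, A, J, E, F]
After 6 (swap(4, 2)): [I, G, D, H, C, B, A, J, E, F]
After 7 (reverse(2, 7)): [I, G, J, A, B, C, H, D, E, F]
After 8 (swap(7, 3)): [I, G, J, D, B, C, H, A, E, F]
After 9 (swap(8, 3)): [I, G, J, E, B, C, H, A, D, F]
After 10 (reverse(8, 9)): [I, G, J, E, B, C, H, A, F, D]
After 11 (swap(4, 2)): [I, G, B, E, J, C, H, A, F, D]
After 12 (rotate_left(4, 9, k=4)): [I, G, B, E, F, D, J, C, H, A]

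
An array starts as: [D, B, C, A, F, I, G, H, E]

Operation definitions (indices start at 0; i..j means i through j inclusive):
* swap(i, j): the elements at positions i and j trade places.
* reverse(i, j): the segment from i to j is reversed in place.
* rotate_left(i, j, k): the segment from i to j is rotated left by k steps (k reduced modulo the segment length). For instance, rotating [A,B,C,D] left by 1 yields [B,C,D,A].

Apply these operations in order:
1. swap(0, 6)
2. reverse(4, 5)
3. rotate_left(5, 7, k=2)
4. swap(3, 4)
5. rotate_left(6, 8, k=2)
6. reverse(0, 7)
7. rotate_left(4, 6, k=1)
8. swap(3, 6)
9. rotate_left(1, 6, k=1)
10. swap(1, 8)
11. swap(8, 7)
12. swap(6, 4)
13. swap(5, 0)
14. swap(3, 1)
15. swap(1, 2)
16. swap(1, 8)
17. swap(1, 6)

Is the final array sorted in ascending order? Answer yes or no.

Answer: yes

Derivation:
After 1 (swap(0, 6)): [G, B, C, A, F, I, D, H, E]
After 2 (reverse(4, 5)): [G, B, C, A, I, F, D, H, E]
After 3 (rotate_left(5, 7, k=2)): [G, B, C, A, I, H, F, D, E]
After 4 (swap(3, 4)): [G, B, C, I, A, H, F, D, E]
After 5 (rotate_left(6, 8, k=2)): [G, B, C, I, A, H, E, F, D]
After 6 (reverse(0, 7)): [F, E, H, A, I, C, B, G, D]
After 7 (rotate_left(4, 6, k=1)): [F, E, H, A, C, B, I, G, D]
After 8 (swap(3, 6)): [F, E, H, I, C, B, A, G, D]
After 9 (rotate_left(1, 6, k=1)): [F, H, I, C, B, A, E, G, D]
After 10 (swap(1, 8)): [F, D, I, C, B, A, E, G, H]
After 11 (swap(8, 7)): [F, D, I, C, B, A, E, H, G]
After 12 (swap(6, 4)): [F, D, I, C, E, A, B, H, G]
After 13 (swap(5, 0)): [A, D, I, C, E, F, B, H, G]
After 14 (swap(3, 1)): [A, C, I, D, E, F, B, H, G]
After 15 (swap(1, 2)): [A, I, C, D, E, F, B, H, G]
After 16 (swap(1, 8)): [A, G, C, D, E, F, B, H, I]
After 17 (swap(1, 6)): [A, B, C, D, E, F, G, H, I]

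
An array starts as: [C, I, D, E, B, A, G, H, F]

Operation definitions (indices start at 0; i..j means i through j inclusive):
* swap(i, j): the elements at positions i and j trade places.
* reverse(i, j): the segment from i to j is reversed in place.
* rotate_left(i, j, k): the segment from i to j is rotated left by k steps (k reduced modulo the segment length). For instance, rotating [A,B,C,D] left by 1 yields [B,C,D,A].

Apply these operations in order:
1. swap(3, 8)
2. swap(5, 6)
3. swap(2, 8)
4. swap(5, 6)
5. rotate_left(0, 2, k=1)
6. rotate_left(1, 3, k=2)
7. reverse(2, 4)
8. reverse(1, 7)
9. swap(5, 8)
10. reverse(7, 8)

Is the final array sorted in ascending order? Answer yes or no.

After 1 (swap(3, 8)): [C, I, D, F, B, A, G, H, E]
After 2 (swap(5, 6)): [C, I, D, F, B, G, A, H, E]
After 3 (swap(2, 8)): [C, I, E, F, B, G, A, H, D]
After 4 (swap(5, 6)): [C, I, E, F, B, A, G, H, D]
After 5 (rotate_left(0, 2, k=1)): [I, E, C, F, B, A, G, H, D]
After 6 (rotate_left(1, 3, k=2)): [I, F, E, C, B, A, G, H, D]
After 7 (reverse(2, 4)): [I, F, B, C, E, A, G, H, D]
After 8 (reverse(1, 7)): [I, H, G, A, E, C, B, F, D]
After 9 (swap(5, 8)): [I, H, G, A, E, D, B, F, C]
After 10 (reverse(7, 8)): [I, H, G, A, E, D, B, C, F]

Answer: no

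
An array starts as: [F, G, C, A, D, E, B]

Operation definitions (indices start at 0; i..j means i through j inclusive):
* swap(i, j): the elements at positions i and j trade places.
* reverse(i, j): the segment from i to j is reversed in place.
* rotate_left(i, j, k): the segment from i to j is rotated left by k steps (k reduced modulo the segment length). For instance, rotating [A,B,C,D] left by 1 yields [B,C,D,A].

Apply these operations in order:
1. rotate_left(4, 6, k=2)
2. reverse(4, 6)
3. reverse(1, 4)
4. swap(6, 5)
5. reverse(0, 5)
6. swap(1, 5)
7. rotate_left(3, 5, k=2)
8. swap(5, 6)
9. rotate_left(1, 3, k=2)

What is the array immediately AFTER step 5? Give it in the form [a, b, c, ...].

After 1 (rotate_left(4, 6, k=2)): [F, G, C, A, B, D, E]
After 2 (reverse(4, 6)): [F, G, C, A, E, D, B]
After 3 (reverse(1, 4)): [F, E, A, C, G, D, B]
After 4 (swap(6, 5)): [F, E, A, C, G, B, D]
After 5 (reverse(0, 5)): [B, G, C, A, E, F, D]

Answer: [B, G, C, A, E, F, D]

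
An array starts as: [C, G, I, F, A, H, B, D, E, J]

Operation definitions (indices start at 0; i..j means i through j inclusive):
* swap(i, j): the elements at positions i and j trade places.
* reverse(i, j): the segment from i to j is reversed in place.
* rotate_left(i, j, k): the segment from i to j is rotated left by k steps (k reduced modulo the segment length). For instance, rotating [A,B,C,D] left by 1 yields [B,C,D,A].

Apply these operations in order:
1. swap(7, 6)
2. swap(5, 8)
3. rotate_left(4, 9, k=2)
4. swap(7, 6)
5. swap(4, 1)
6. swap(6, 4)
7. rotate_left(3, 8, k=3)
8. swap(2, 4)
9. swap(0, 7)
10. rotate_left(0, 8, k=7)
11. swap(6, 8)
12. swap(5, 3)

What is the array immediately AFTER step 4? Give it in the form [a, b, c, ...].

After 1 (swap(7, 6)): [C, G, I, F, A, H, D, B, E, J]
After 2 (swap(5, 8)): [C, G, I, F, A, E, D, B, H, J]
After 3 (rotate_left(4, 9, k=2)): [C, G, I, F, D, B, H, J, A, E]
After 4 (swap(7, 6)): [C, G, I, F, D, B, J, H, A, E]

Answer: [C, G, I, F, D, B, J, H, A, E]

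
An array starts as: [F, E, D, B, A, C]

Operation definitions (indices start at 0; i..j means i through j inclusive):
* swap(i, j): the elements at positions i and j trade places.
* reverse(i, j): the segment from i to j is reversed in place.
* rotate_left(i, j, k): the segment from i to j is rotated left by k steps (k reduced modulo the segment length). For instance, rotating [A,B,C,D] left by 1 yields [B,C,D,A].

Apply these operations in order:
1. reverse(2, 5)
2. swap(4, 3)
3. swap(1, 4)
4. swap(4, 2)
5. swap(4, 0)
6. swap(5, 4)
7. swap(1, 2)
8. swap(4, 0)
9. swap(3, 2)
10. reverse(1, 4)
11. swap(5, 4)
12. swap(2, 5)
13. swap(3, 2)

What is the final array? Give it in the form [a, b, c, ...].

After 1 (reverse(2, 5)): [F, E, C, A, B, D]
After 2 (swap(4, 3)): [F, E, C, B, A, D]
After 3 (swap(1, 4)): [F, A, C, B, E, D]
After 4 (swap(4, 2)): [F, A, E, B, C, D]
After 5 (swap(4, 0)): [C, A, E, B, F, D]
After 6 (swap(5, 4)): [C, A, E, B, D, F]
After 7 (swap(1, 2)): [C, E, A, B, D, F]
After 8 (swap(4, 0)): [D, E, A, B, C, F]
After 9 (swap(3, 2)): [D, E, B, A, C, F]
After 10 (reverse(1, 4)): [D, C, A, B, E, F]
After 11 (swap(5, 4)): [D, C, A, B, F, E]
After 12 (swap(2, 5)): [D, C, E, B, F, A]
After 13 (swap(3, 2)): [D, C, B, E, F, A]

Answer: [D, C, B, E, F, A]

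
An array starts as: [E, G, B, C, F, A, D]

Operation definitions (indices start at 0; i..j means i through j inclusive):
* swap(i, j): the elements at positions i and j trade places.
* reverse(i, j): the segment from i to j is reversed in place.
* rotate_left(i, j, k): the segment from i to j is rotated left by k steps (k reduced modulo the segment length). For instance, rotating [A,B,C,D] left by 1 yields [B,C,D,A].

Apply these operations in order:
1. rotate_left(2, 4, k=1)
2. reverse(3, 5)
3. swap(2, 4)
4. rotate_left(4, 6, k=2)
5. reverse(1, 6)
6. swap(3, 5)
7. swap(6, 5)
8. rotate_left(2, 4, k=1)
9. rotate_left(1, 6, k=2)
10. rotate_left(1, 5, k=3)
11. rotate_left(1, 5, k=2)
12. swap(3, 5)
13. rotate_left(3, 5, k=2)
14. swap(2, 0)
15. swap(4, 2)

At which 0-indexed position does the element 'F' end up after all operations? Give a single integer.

After 1 (rotate_left(2, 4, k=1)): [E, G, C, F, B, A, D]
After 2 (reverse(3, 5)): [E, G, C, A, B, F, D]
After 3 (swap(2, 4)): [E, G, B, A, C, F, D]
After 4 (rotate_left(4, 6, k=2)): [E, G, B, A, D, C, F]
After 5 (reverse(1, 6)): [E, F, C, D, A, B, G]
After 6 (swap(3, 5)): [E, F, C, B, A, D, G]
After 7 (swap(6, 5)): [E, F, C, B, A, G, D]
After 8 (rotate_left(2, 4, k=1)): [E, F, B, A, C, G, D]
After 9 (rotate_left(1, 6, k=2)): [E, A, C, G, D, F, B]
After 10 (rotate_left(1, 5, k=3)): [E, D, F, A, C, G, B]
After 11 (rotate_left(1, 5, k=2)): [E, A, C, G, D, F, B]
After 12 (swap(3, 5)): [E, A, C, F, D, G, B]
After 13 (rotate_left(3, 5, k=2)): [E, A, C, G, F, D, B]
After 14 (swap(2, 0)): [C, A, E, G, F, D, B]
After 15 (swap(4, 2)): [C, A, F, G, E, D, B]

Answer: 2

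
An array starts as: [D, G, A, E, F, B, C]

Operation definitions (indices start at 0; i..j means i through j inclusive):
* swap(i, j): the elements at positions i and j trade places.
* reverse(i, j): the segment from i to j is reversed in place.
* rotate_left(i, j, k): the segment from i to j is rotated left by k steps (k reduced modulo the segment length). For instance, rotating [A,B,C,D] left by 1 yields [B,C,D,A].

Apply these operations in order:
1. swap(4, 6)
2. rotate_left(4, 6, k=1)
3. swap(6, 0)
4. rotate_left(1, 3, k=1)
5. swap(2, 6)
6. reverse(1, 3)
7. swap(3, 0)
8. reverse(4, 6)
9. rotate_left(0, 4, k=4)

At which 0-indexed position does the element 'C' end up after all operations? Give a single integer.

Answer: 4

Derivation:
After 1 (swap(4, 6)): [D, G, A, E, C, B, F]
After 2 (rotate_left(4, 6, k=1)): [D, G, A, E, B, F, C]
After 3 (swap(6, 0)): [C, G, A, E, B, F, D]
After 4 (rotate_left(1, 3, k=1)): [C, A, E, G, B, F, D]
After 5 (swap(2, 6)): [C, A, D, G, B, F, E]
After 6 (reverse(1, 3)): [C, G, D, A, B, F, E]
After 7 (swap(3, 0)): [A, G, D, C, B, F, E]
After 8 (reverse(4, 6)): [A, G, D, C, E, F, B]
After 9 (rotate_left(0, 4, k=4)): [E, A, G, D, C, F, B]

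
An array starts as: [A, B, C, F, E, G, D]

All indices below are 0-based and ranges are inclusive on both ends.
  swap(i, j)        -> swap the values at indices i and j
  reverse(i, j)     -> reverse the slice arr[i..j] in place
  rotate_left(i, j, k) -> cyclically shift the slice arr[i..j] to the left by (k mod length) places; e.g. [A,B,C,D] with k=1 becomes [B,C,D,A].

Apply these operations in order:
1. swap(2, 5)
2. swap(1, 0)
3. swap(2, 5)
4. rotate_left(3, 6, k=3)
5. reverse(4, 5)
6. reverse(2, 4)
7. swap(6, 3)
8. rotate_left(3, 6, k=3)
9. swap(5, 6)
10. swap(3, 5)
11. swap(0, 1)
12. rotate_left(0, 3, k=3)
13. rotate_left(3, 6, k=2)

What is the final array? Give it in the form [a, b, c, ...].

Answer: [F, A, B, D, C, E, G]

Derivation:
After 1 (swap(2, 5)): [A, B, G, F, E, C, D]
After 2 (swap(1, 0)): [B, A, G, F, E, C, D]
After 3 (swap(2, 5)): [B, A, C, F, E, G, D]
After 4 (rotate_left(3, 6, k=3)): [B, A, C, D, F, E, G]
After 5 (reverse(4, 5)): [B, A, C, D, E, F, G]
After 6 (reverse(2, 4)): [B, A, E, D, C, F, G]
After 7 (swap(6, 3)): [B, A, E, G, C, F, D]
After 8 (rotate_left(3, 6, k=3)): [B, A, E, D, G, C, F]
After 9 (swap(5, 6)): [B, A, E, D, G, F, C]
After 10 (swap(3, 5)): [B, A, E, F, G, D, C]
After 11 (swap(0, 1)): [A, B, E, F, G, D, C]
After 12 (rotate_left(0, 3, k=3)): [F, A, B, E, G, D, C]
After 13 (rotate_left(3, 6, k=2)): [F, A, B, D, C, E, G]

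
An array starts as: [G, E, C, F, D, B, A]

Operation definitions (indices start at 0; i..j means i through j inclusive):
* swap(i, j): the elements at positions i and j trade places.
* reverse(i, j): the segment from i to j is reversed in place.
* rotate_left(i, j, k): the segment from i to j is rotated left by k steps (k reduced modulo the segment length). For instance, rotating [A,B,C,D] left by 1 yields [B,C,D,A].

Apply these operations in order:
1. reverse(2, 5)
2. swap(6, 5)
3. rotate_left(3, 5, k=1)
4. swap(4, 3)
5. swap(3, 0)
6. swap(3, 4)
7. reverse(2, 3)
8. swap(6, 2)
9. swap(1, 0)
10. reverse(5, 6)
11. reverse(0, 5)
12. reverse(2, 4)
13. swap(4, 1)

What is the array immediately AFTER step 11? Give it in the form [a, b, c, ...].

Answer: [F, G, B, C, A, E, D]

Derivation:
After 1 (reverse(2, 5)): [G, E, B, D, F, C, A]
After 2 (swap(6, 5)): [G, E, B, D, F, A, C]
After 3 (rotate_left(3, 5, k=1)): [G, E, B, F, A, D, C]
After 4 (swap(4, 3)): [G, E, B, A, F, D, C]
After 5 (swap(3, 0)): [A, E, B, G, F, D, C]
After 6 (swap(3, 4)): [A, E, B, F, G, D, C]
After 7 (reverse(2, 3)): [A, E, F, B, G, D, C]
After 8 (swap(6, 2)): [A, E, C, B, G, D, F]
After 9 (swap(1, 0)): [E, A, C, B, G, D, F]
After 10 (reverse(5, 6)): [E, A, C, B, G, F, D]
After 11 (reverse(0, 5)): [F, G, B, C, A, E, D]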